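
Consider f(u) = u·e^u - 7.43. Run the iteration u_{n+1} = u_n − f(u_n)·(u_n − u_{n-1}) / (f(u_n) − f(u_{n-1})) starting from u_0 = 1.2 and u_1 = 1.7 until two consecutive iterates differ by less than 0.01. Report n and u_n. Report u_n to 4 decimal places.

n = 4, u_n = 1.5606

f(1.2) = -3.445860, f(1.7) = 1.875711
u_2 = 1.700000 − 1.875711·(0.500000)/(5.321570) = 1.523763;  |Δ| = 0.176237
f(1.523763) = -0.436741
u_3 = 1.523763 − (-0.436741)·(-0.176237)/(-2.312452) = 1.557048;  |Δ| = 0.033285
f(1.557048) = -0.042124
u_4 = 1.557048 − (-0.042124)·(0.033285)/(0.394617) = 1.560601;  |Δ| = 0.003553
|u_4 − u_3| = 0.003553 < 0.01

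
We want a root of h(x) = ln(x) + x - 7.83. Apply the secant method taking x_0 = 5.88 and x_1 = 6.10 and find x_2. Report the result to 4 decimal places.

h(5.88) = -0.178443, h(6.10) = 0.078289
x_2 = 6.100000 − 0.078289·(6.100000 − 5.880000) / (0.078289 − (-0.178443)) = 6.100000 − (0.017224)/(0.256732) = 6.032912

6.0329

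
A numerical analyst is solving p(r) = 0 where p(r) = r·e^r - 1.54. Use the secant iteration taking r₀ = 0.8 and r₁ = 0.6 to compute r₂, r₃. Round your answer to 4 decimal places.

p(0.8) = 0.240433, p(0.6) = -0.446729
r₂ = 0.600000 − (-0.446729)·(0.600000 − 0.800000) / (-0.446729 − 0.240433) = 0.600000 − (0.089346)/(-0.687161) = 0.730021
p(0.730021) = -0.025114
r₃ = 0.730021 − (-0.025114)·(0.730021 − 0.600000) / (-0.025114 − (-0.446729)) = 0.730021 − (-0.003265)/(0.421615) = 0.737766

0.7300, 0.7378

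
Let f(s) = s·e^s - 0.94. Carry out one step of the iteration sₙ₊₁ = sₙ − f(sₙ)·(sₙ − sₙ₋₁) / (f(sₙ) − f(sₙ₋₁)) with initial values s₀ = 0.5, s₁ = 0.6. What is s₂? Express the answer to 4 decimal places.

0.5430

f(0.5) = -0.115639, f(0.6) = 0.153271
s₂ = 0.600000 − 0.153271·(0.600000 − 0.500000) / (0.153271 − (-0.115639)) = 0.600000 − (0.015327)/(0.268911) = 0.543003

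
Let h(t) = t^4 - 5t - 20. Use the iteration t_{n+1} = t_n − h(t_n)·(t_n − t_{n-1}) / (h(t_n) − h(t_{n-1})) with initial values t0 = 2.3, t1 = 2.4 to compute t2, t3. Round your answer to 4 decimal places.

2.3749, 2.3762

h(2.3) = -3.515900, h(2.4) = 1.177600
t2 = 2.400000 − 1.177600·(2.400000 − 2.300000) / (1.177600 − (-3.515900)) = 2.400000 − (0.117760)/(4.693500) = 2.374910
h(2.374910) = -0.062723
t3 = 2.374910 − (-0.062723)·(2.374910 − 2.400000) / (-0.062723 − 1.177600) = 2.374910 − (0.001574)/(-1.240323) = 2.376179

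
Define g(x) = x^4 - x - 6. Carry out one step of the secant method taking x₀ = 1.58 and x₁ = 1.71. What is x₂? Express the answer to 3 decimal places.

g(1.58) = -1.34799, g(1.71) = 0.84036
x₂ = 1.71000 − 0.84036·(1.71000 − 1.58000) / (0.84036 − (-1.34799)) = 1.71000 − (0.10925)/(2.18835) = 1.66008

1.660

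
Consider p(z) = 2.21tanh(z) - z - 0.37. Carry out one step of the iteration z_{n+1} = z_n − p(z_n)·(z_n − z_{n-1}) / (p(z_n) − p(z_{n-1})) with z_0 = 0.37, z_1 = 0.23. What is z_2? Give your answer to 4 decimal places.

p(0.37) = 0.042322, p(0.23) = -0.100477
z_2 = 0.230000 − (-0.100477)·(0.230000 − 0.370000) / (-0.100477 − 0.042322) = 0.230000 − (0.014067)/(-0.142799) = 0.328508

0.3285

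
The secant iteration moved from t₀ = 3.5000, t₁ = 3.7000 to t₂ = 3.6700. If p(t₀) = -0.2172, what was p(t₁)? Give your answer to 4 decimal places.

The secant line through (3.5000, -0.2172) and (3.7000, p(t₁)) crosses zero at t₂ = 3.6700.
So (3.5000, -0.2172), (3.7000, p(t₁)), (3.6700, 0) are collinear:
p(t₁) = -0.2172 · (3.7000 − 3.6700) / (3.5000 − 3.6700) = -0.2172 · (0.030000)/(-0.170000) = 0.038329

0.0383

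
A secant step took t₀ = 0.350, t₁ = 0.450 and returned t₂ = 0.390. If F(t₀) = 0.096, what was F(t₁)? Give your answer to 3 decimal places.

The secant line through (0.350, 0.096) and (0.450, F(t₁)) crosses zero at t₂ = 0.390.
So (0.350, 0.096), (0.450, F(t₁)), (0.390, 0) are collinear:
F(t₁) = 0.096 · (0.450 − 0.390) / (0.350 − 0.390) = 0.096 · (0.06000)/(-0.04000) = -0.14400

-0.144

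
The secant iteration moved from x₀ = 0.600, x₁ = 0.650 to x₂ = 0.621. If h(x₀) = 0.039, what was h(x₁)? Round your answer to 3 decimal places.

-0.054

The secant line through (0.600, 0.039) and (0.650, h(x₁)) crosses zero at x₂ = 0.621.
So (0.600, 0.039), (0.650, h(x₁)), (0.621, 0) are collinear:
h(x₁) = 0.039 · (0.650 − 0.621) / (0.600 − 0.621) = 0.039 · (0.02900)/(-0.02100) = -0.05386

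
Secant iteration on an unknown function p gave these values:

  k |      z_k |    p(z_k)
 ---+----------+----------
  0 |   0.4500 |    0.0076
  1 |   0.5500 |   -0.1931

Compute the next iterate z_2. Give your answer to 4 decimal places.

z_2 = 0.5500 − (-0.1931)·(0.5500 − 0.4500) / (-0.1931 − 0.0076)
   = 0.5500 − (-0.019310)/(-0.200700) = 0.453787

0.4538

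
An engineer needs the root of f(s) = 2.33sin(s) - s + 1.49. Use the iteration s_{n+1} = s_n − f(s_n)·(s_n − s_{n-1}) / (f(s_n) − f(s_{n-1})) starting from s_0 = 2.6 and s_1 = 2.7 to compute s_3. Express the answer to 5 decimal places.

2.63022

f(2.6) = 0.0911182, f(2.7) = -0.2142049
s_2 = 2.7000000 − (-0.2142049)·(2.7000000 − 2.6000000) / (-0.2142049 − 0.0911182) = 2.7000000 − (-0.0214205)/(-0.3053231) = 2.6298432
f(2.6298432) = 0.0011655
s_3 = 2.6298432 − 0.0011655·(2.6298432 − 2.7000000) / (0.0011655 − (-0.2142049)) = 2.6298432 − (-0.0000818)/(0.2153704) = 2.6302229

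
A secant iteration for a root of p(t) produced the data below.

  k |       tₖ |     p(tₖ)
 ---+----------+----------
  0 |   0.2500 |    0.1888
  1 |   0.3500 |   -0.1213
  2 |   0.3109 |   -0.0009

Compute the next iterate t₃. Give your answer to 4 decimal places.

0.3106

t₃ = 0.3109 − (-0.0009)·(0.3109 − 0.3500) / (-0.0009 − (-0.1213))
   = 0.3109 − (0.000035)/(0.120400) = 0.310608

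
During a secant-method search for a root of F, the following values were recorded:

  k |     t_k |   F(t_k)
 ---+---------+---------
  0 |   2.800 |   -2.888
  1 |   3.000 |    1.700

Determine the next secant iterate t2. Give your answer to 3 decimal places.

t2 = 3.000 − 1.700·(3.000 − 2.800) / (1.700 − (-2.888))
   = 3.000 − (0.34000)/(4.58800) = 2.92589

2.926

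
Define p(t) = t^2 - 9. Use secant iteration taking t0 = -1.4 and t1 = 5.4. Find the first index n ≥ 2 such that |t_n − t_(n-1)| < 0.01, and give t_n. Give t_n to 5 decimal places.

p(-1.4) = -7.0400000, p(5.4) = 20.1600000
t2 = 5.4000000 − 20.1600000·(6.8000000)/(27.2000000) = 0.3600000;  |Δ| = 5.0400000
p(0.3600000) = -8.8704000
t3 = 0.3600000 − (-8.8704000)·(-5.0400000)/(-29.0304000) = 1.9000000;  |Δ| = 1.5400000
p(1.9000000) = -5.3900000
t4 = 1.9000000 − (-5.3900000)·(1.5400000)/(3.4804000) = 4.2849558;  |Δ| = 2.3849558
p(4.2849558) = 9.3608458
t5 = 4.2849558 − 9.3608458·(2.3849558)/(14.7508458) = 2.7714695;  |Δ| = 1.5134863
p(2.7714695) = -1.3189571
t6 = 2.7714695 − (-1.3189571)·(-1.5134863)/(-10.6798029) = 2.9583852;  |Δ| = 0.1869158
p(2.9583852) = -0.2479569
t7 = 2.9583852 − (-0.2479569)·(0.1869158)/(1.0710001) = 3.0016598;  |Δ| = 0.0432746
p(3.0016598) = 0.0099614
t8 = 3.0016598 − 0.0099614·(0.0432746)/(0.2579183) = 2.9999884;  |Δ| = 0.0016714
|t8 − t7| = 0.0016714 < 0.01

n = 8, t_n = 2.99999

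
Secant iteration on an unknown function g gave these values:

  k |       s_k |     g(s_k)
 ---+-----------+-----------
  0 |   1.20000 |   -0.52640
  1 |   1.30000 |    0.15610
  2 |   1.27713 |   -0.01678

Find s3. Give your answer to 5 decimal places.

s3 = 1.27713 − (-0.01678)·(1.27713 − 1.30000) / (-0.01678 − 0.15610)
   = 1.27713 − (0.0003838)/(-0.1728800) = 1.2793498

1.27935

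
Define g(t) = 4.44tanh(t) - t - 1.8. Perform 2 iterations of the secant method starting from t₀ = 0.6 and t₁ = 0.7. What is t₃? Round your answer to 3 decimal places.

0.607

g(0.6) = -0.01550, g(0.7) = 0.18339
t₂ = 0.70000 − 0.18339·(0.70000 − 0.60000) / (0.18339 − (-0.01550)) = 0.70000 − (0.01834)/(0.19889) = 0.60779
g(0.60779) = 0.00123
t₃ = 0.60779 − 0.00123·(0.60779 − 0.70000) / (0.00123 − 0.18339) = 0.60779 − (-0.00011)/(-0.18217) = 0.60717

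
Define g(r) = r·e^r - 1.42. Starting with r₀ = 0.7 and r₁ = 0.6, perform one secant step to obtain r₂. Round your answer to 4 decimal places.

0.7033

g(0.7) = -0.010373, g(0.6) = -0.326729
r₂ = 0.600000 − (-0.326729)·(0.600000 − 0.700000) / (-0.326729 − (-0.010373)) = 0.600000 − (0.032673)/(-0.316356) = 0.703279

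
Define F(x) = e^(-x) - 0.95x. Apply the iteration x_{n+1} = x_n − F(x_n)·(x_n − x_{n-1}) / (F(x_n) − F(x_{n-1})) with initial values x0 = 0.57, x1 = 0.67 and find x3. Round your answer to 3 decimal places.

0.586

F(0.57) = 0.02403, F(0.67) = -0.12479
x2 = 0.67000 − (-0.12479)·(0.67000 − 0.57000) / (-0.12479 − 0.02403) = 0.67000 − (-0.01248)/(-0.14882) = 0.58614
F(0.58614) = -0.00037
x3 = 0.58614 − (-0.00037)·(0.58614 − 0.67000) / (-0.00037 − (-0.12479)) = 0.58614 − (0.00003)/(0.12442) = 0.58590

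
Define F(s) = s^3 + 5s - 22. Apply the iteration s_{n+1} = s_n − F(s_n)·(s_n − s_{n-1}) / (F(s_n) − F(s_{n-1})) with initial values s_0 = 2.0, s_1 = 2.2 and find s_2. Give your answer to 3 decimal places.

F(2.0) = -4.00000, F(2.2) = -0.35200
s_2 = 2.20000 − (-0.35200)·(2.20000 − 2.00000) / (-0.35200 − (-4.00000)) = 2.20000 − (-0.07040)/(3.64800) = 2.21930

2.219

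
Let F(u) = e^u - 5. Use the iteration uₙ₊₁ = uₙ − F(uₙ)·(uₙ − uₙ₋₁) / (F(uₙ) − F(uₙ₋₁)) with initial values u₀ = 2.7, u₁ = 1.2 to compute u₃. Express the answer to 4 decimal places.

F(2.7) = 9.879732, F(1.2) = -1.679883
u₂ = 1.200000 − (-1.679883)·(1.200000 − 2.700000) / (-1.679883 − 9.879732) = 1.200000 − (2.519825)/(-11.559615) = 1.417985
F(1.417985) = -0.871207
u₃ = 1.417985 − (-0.871207)·(1.417985 − 1.200000) / (-0.871207 − (-1.679883)) = 1.417985 − (-0.189910)/(0.808676) = 1.652826

1.6528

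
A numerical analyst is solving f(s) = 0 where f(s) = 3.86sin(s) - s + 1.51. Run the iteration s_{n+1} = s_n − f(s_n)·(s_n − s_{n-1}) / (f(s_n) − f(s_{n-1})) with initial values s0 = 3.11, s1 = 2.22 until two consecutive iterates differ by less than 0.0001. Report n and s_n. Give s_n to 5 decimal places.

f(3.11) = -1.4780726, f(2.22) = 2.3647427
s2 = 2.2200000 − 2.3647427·(-0.8900000)/(3.8428154) = 2.7676769;  |Δ| = 0.5476769
f(2.7676769) = 0.1522401
s3 = 2.7676769 − 0.1522401·(0.5476769)/(-2.2125026) = 2.8053620;  |Δ| = 0.0376851
f(2.8053620) = -0.0218275
s4 = 2.8053620 − (-0.0218275)·(0.0376851)/(-0.1740676) = 2.8006364;  |Δ| = 0.0047256
f(2.8006364) = 0.0001032
s5 = 2.8006364 − 0.0001032·(-0.0047256)/(0.0219307) = 2.8006586;  |Δ| = 0.0000222
|s5 − s4| = 0.0000222 < 0.0001

n = 5, s_n = 2.80066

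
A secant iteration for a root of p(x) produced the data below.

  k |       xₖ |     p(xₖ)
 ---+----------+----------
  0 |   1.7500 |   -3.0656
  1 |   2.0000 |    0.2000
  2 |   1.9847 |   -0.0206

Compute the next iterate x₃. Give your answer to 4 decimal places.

1.9861

x₃ = 1.9847 − (-0.0206)·(1.9847 − 2.0000) / (-0.0206 − 0.2000)
   = 1.9847 − (0.000315)/(-0.220600) = 1.986129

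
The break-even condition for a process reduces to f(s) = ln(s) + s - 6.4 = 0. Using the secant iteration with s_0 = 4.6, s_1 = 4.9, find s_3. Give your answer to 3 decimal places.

f(4.6) = -0.27394, f(4.9) = 0.08924
s_2 = 4.90000 − 0.08924·(4.90000 − 4.60000) / (0.08924 − (-0.27394)) = 4.90000 − (0.02677)/(0.36318) = 4.82629
f(4.82629) = 0.00037
s_3 = 4.82629 − 0.00037·(4.82629 − 4.90000) / (0.00037 − 0.08924) = 4.82629 − (-0.00003)/(-0.08887) = 4.82598

4.826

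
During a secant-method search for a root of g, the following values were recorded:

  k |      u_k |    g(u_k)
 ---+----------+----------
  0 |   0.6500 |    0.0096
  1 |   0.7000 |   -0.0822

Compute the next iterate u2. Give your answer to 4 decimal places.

u2 = 0.7000 − (-0.0822)·(0.7000 − 0.6500) / (-0.0822 − 0.0096)
   = 0.7000 − (-0.004110)/(-0.091800) = 0.655229

0.6552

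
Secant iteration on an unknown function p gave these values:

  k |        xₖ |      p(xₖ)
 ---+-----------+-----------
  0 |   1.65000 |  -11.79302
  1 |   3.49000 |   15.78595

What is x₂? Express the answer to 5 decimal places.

x₂ = 3.49000 − 15.78595·(3.49000 − 1.65000) / (15.78595 − (-11.79302))
   = 3.49000 − (29.0461480)/(27.5789700) = 2.4368008

2.43680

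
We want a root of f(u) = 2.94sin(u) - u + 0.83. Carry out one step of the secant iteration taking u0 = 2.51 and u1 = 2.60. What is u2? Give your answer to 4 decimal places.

2.5262

f(2.51) = 0.055867, f(2.60) = -0.254426
u2 = 2.600000 − (-0.254426)·(2.600000 − 2.510000) / (-0.254426 − 0.055867) = 2.600000 − (-0.022898)/(-0.310293) = 2.526204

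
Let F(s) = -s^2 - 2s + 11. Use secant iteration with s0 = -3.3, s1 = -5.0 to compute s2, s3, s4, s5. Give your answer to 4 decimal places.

-4.3651, -4.4569, -4.4642, -4.4641

F(-3.3) = 6.710000, F(-5.0) = -4.000000
s2 = -5.000000 − (-4.000000)·(-5.000000 − (-3.300000)) / (-4.000000 − 6.710000) = -5.000000 − (6.800000)/(-10.710000) = -4.365079
F(-4.365079) = 0.676241
s3 = -4.365079 − 0.676241·(-4.365079 − (-5.000000)) / (0.676241 − (-4.000000)) = -4.365079 − (0.429359)/(4.676241) = -4.456897
F(-4.456897) = 0.049866
s4 = -4.456897 − 0.049866·(-4.456897 − (-4.365079)) / (0.049866 − 0.676241) = -4.456897 − (-0.004579)/(-0.626375) = -4.464206
F(-4.464206) = -0.000725
s5 = -4.464206 − (-0.000725)·(-4.464206 − (-4.456897)) / (-0.000725 − 0.049866) = -4.464206 − (0.000005)/(-0.050591) = -4.464102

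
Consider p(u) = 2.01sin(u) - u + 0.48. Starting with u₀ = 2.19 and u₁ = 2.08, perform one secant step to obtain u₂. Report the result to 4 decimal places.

p(2.19) = -0.073175, p(2.08) = 0.154997
u₂ = 2.080000 − 0.154997·(2.080000 − 2.190000) / (0.154997 − (-0.073175)) = 2.080000 − (-0.017050)/(0.228172) = 2.154723

2.1547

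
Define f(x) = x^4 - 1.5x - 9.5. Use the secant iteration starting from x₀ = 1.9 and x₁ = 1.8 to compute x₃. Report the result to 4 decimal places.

f(1.9) = 0.682100, f(1.8) = -1.702400
x₂ = 1.800000 − (-1.702400)·(1.800000 − 1.900000) / (-1.702400 − 0.682100) = 1.800000 − (0.170240)/(-2.384500) = 1.871394
f(1.871394) = -0.042268
x₃ = 1.871394 − (-0.042268)·(1.871394 − 1.800000) / (-0.042268 − (-1.702400)) = 1.871394 − (-0.003018)/(1.660132) = 1.873212

1.8732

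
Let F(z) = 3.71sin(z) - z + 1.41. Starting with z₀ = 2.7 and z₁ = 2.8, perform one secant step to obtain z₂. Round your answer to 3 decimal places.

2.767

F(2.7) = 0.29558, F(2.8) = -0.14719
z₂ = 2.80000 − (-0.14719)·(2.80000 − 2.70000) / (-0.14719 − 0.29558) = 2.80000 − (-0.01472)/(-0.44277) = 2.76676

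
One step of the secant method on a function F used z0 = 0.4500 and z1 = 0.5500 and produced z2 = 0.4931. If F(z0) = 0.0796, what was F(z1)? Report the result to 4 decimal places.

The secant line through (0.4500, 0.0796) and (0.5500, F(z1)) crosses zero at z2 = 0.4931.
So (0.4500, 0.0796), (0.5500, F(z1)), (0.4931, 0) are collinear:
F(z1) = 0.0796 · (0.5500 − 0.4931) / (0.4500 − 0.4931) = 0.0796 · (0.056900)/(-0.043100) = -0.105087

-0.1051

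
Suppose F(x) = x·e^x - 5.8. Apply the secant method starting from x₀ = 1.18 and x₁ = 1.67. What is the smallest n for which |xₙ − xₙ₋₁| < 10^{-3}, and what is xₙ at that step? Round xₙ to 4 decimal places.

n = 5, xₙ = 1.4125

F(1.18) = -1.959838, F(1.67) = 3.071320
x₂ = 1.670000 − 3.071320·(0.490000)/(5.031159) = 1.370875;  |Δ| = 0.299125
F(1.370875) = -0.400406
x₃ = 1.370875 − (-0.400406)·(-0.299125)/(-3.471727) = 1.405374;  |Δ| = 0.034499
F(1.405374) = -0.070219
x₄ = 1.405374 − (-0.070219)·(0.034499)/(0.330187) = 1.412711;  |Δ| = 0.007337
F(1.412711) = 0.002106
x₅ = 1.412711 − 0.002106·(0.007337)/(0.072326) = 1.412497;  |Δ| = 0.000214
|x₅ − x₄| = 0.000214 < 10^{-3}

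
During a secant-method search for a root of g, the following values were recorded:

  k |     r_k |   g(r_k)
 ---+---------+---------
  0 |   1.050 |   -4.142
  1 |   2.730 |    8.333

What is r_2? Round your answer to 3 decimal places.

r_2 = 2.730 − 8.333·(2.730 − 1.050) / (8.333 − (-4.142))
   = 2.730 − (13.99944)/(12.47500) = 1.60780

1.608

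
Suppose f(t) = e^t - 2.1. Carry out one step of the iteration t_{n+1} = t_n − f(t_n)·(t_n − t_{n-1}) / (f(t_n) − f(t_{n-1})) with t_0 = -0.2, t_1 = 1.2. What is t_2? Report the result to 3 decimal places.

f(-0.2) = -1.28127, f(1.2) = 1.22012
t_2 = 1.20000 − 1.22012·(1.20000 − (-0.20000)) / (1.22012 − (-1.28127)) = 1.20000 − (1.70816)/(2.50139) = 0.51711

0.517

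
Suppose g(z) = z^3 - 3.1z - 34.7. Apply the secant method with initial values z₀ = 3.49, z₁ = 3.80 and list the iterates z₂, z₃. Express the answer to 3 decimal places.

g(3.49) = -3.01045, g(3.80) = 8.39200
z₂ = 3.80000 − 8.39200·(3.80000 − 3.49000) / (8.39200 − (-3.01045)) = 3.80000 − (2.60152)/(11.40245) = 3.57185
g(3.57185) = -0.20283
z₃ = 3.57185 − (-0.20283)·(3.57185 − 3.80000) / (-0.20283 − 8.39200) = 3.57185 − (0.04628)/(-8.59483) = 3.57723

3.572, 3.577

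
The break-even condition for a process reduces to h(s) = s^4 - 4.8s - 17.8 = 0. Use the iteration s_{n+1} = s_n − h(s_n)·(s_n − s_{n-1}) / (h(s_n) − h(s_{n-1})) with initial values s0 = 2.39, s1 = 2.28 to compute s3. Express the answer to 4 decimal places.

2.3193

h(2.39) = 3.356086, h(2.28) = -1.720637
s2 = 2.280000 − (-1.720637)·(2.280000 − 2.390000) / (-1.720637 − 3.356086) = 2.280000 − (0.189270)/(-5.076724) = 2.317282
h(2.317282) = -0.088249
s3 = 2.317282 − (-0.088249)·(2.317282 − 2.280000) / (-0.088249 − (-1.720637)) = 2.317282 − (-0.003290)/(1.632389) = 2.319297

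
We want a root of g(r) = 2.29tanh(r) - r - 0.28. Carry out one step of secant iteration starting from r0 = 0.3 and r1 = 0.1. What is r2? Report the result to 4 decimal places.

g(0.3) = 0.087106, g(0.1) = -0.151760
r2 = 0.100000 − (-0.151760)·(0.100000 − 0.300000) / (-0.151760 − 0.087106) = 0.100000 − (0.030352)/(-0.238866) = 0.227067

0.2271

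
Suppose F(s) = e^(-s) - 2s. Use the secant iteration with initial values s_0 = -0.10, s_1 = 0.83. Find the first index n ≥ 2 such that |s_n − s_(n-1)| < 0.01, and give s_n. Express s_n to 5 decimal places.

n = 4, s_n = 0.35174

F(-0.10) = 1.3051709, F(0.83) = -1.2239507
s_2 = 0.8300000 − (-1.2239507)·(0.9300000)/(-2.5291216) = 0.3799330;  |Δ| = 0.4500670
F(0.3799330) = -0.0759588
s_3 = 0.3799330 − (-0.0759588)·(-0.4500670)/(1.1479919) = 0.3501536;  |Δ| = 0.0297794
F(0.3501536) = 0.0042727
s_4 = 0.3501536 − 0.0042727·(-0.0297794)/(0.0802315) = 0.3517395;  |Δ| = 0.0015859
|s_4 − s_3| = 0.0015859 < 0.01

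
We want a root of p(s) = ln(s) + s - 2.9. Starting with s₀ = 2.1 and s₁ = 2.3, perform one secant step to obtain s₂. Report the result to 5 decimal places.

p(2.1) = -0.0580627, p(2.3) = 0.2329091
s₂ = 2.3000000 − 0.2329091·(2.3000000 − 2.1000000) / (0.2329091 − (-0.0580627)) = 2.3000000 − (0.0465818)/(0.2909718) = 2.1399095

2.13991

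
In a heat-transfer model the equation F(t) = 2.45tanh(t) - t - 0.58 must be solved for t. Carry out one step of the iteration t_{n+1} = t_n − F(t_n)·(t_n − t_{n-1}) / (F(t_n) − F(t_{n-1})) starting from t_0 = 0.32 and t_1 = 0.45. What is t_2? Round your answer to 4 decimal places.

0.4467

F(0.32) = -0.141708, F(0.45) = 0.003653
t_2 = 0.450000 − 0.003653·(0.450000 − 0.320000) / (0.003653 − (-0.141708)) = 0.450000 − (0.000475)/(0.145361) = 0.446733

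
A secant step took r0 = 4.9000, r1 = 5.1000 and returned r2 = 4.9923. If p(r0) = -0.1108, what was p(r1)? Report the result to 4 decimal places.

The secant line through (4.9000, -0.1108) and (5.1000, p(r1)) crosses zero at r2 = 4.9923.
So (4.9000, -0.1108), (5.1000, p(r1)), (4.9923, 0) are collinear:
p(r1) = -0.1108 · (5.1000 − 4.9923) / (4.9000 − 4.9923) = -0.1108 · (0.107700)/(-0.092300) = 0.129287

0.1293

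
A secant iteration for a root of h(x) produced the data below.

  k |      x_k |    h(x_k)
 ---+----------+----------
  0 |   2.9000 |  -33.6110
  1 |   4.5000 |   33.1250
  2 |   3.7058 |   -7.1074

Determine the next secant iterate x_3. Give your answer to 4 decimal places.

x_3 = 3.7058 − (-7.1074)·(3.7058 − 4.5000) / (-7.1074 − 33.1250)
   = 3.7058 − (5.644697)/(-40.232400) = 3.846102

3.8461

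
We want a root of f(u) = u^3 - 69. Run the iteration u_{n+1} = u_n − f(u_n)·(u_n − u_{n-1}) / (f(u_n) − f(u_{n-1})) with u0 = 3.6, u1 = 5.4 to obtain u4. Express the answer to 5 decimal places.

4.10284

f(3.6) = -22.3440000, f(5.4) = 88.4640000
u2 = 5.4000000 − 88.4640000·(5.4000000 − 3.6000000) / (88.4640000 − (-22.3440000)) = 5.4000000 − (159.2352000)/(110.8080000) = 3.9629630
f(3.9629630) = -6.7613677
u3 = 3.9629630 − (-6.7613677)·(3.9629630 − 5.4000000) / (-6.7613677 − 88.4640000) = 3.9629630 − (9.7163358)/(-95.2253677) = 4.0649981
f(4.0649981) = -1.8291183
u4 = 4.0649981 − (-1.8291183)·(4.0649981 − 3.9629630) / (-1.8291183 − (-6.7613677)) = 4.0649981 − (-0.1866344)/(4.9322493) = 4.1028377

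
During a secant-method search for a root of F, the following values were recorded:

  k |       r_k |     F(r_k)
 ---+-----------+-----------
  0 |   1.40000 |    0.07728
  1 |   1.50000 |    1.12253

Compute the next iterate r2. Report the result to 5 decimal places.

1.39261

r2 = 1.50000 − 1.12253·(1.50000 − 1.40000) / (1.12253 − 0.07728)
   = 1.50000 − (0.1122530)/(1.0452500) = 1.3926066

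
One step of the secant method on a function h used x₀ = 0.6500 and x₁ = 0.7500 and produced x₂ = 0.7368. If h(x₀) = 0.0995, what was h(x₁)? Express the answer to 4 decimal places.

-0.0151

The secant line through (0.6500, 0.0995) and (0.7500, h(x₁)) crosses zero at x₂ = 0.7368.
So (0.6500, 0.0995), (0.7500, h(x₁)), (0.7368, 0) are collinear:
h(x₁) = 0.0995 · (0.7500 − 0.7368) / (0.6500 − 0.7368) = 0.0995 · (0.013200)/(-0.086800) = -0.015131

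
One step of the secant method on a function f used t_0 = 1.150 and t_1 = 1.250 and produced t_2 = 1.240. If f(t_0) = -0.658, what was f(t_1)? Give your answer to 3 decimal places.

The secant line through (1.150, -0.658) and (1.250, f(t_1)) crosses zero at t_2 = 1.240.
So (1.150, -0.658), (1.250, f(t_1)), (1.240, 0) are collinear:
f(t_1) = -0.658 · (1.250 − 1.240) / (1.150 − 1.240) = -0.658 · (0.01000)/(-0.09000) = 0.07311

0.073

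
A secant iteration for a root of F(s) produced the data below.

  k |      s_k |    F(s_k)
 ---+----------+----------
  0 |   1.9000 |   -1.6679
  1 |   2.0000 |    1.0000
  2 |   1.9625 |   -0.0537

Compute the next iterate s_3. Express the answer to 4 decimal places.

1.9644

s_3 = 1.9625 − (-0.0537)·(1.9625 − 2.0000) / (-0.0537 − 1.0000)
   = 1.9625 − (0.002014)/(-1.053700) = 1.964411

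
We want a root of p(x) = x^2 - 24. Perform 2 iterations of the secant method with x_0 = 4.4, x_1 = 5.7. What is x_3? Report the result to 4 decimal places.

4.8960

p(4.4) = -4.640000, p(5.7) = 8.490000
x_2 = 5.700000 − 8.490000·(5.700000 − 4.400000) / (8.490000 − (-4.640000)) = 5.700000 − (11.037000)/(13.130000) = 4.859406
p(4.859406) = -0.386174
x_3 = 4.859406 − (-0.386174)·(4.859406 − 5.700000) / (-0.386174 − 8.490000) = 4.859406 − (0.324615)/(-8.876174) = 4.895977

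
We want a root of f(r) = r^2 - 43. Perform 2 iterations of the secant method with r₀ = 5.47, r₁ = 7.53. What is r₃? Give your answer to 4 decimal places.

f(5.47) = -13.079100, f(7.53) = 13.700900
r₂ = 7.530000 − 13.700900·(7.530000 − 5.470000) / (13.700900 − (-13.079100)) = 7.530000 − (28.223854)/(26.780000) = 6.476085
f(6.476085) = -1.060328
r₃ = 6.476085 − (-1.060328)·(6.476085 − 7.530000) / (-1.060328 − 13.700900) = 6.476085 − (1.117496)/(-14.761228) = 6.551789

6.5518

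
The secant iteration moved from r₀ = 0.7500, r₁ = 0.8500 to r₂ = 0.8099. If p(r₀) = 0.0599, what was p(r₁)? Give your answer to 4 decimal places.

The secant line through (0.7500, 0.0599) and (0.8500, p(r₁)) crosses zero at r₂ = 0.8099.
So (0.7500, 0.0599), (0.8500, p(r₁)), (0.8099, 0) are collinear:
p(r₁) = 0.0599 · (0.8500 − 0.8099) / (0.7500 − 0.8099) = 0.0599 · (0.040100)/(-0.059900) = -0.040100

-0.0401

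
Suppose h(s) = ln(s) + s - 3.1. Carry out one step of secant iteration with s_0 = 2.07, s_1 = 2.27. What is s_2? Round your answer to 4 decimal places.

h(2.07) = -0.302451, h(2.27) = -0.010220
s_2 = 2.270000 − (-0.010220)·(2.270000 − 2.070000) / (-0.010220 − (-0.302451)) = 2.270000 − (-0.002044)/(0.292231) = 2.276995

2.2770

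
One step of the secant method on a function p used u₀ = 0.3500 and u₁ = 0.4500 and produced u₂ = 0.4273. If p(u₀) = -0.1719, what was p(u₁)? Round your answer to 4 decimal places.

The secant line through (0.3500, -0.1719) and (0.4500, p(u₁)) crosses zero at u₂ = 0.4273.
So (0.3500, -0.1719), (0.4500, p(u₁)), (0.4273, 0) are collinear:
p(u₁) = -0.1719 · (0.4500 − 0.4273) / (0.3500 − 0.4273) = -0.1719 · (0.022700)/(-0.077300) = 0.050480

0.0505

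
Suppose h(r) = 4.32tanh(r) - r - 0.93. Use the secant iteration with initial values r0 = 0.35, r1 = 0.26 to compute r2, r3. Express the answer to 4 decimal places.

h(0.35) = 0.173142, h(0.26) = -0.091443
r2 = 0.260000 − (-0.091443)·(0.260000 − 0.350000) / (-0.091443 − 0.173142) = 0.260000 − (0.008230)/(-0.264586) = 0.291105
h(0.291105) = 0.002109
r3 = 0.291105 − 0.002109·(0.291105 − 0.260000) / (0.002109 − (-0.091443)) = 0.291105 − (0.000066)/(0.093552) = 0.290404

0.2911, 0.2904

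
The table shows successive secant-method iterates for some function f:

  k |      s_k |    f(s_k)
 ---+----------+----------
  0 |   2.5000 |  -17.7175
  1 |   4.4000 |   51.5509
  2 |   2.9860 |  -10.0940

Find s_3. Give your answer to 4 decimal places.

s_3 = 2.9860 − (-10.0940)·(2.9860 − 4.4000) / (-10.0940 − 51.5509)
   = 2.9860 − (14.272916)/(-61.644900) = 3.217534

3.2175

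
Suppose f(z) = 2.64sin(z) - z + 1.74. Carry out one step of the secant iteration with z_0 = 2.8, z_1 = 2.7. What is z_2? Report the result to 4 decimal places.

2.7489

f(2.8) = -0.175631, f(2.7) = 0.168283
z_2 = 2.700000 − 0.168283·(2.700000 − 2.800000) / (0.168283 − (-0.175631)) = 2.700000 − (-0.016828)/(0.343914) = 2.748932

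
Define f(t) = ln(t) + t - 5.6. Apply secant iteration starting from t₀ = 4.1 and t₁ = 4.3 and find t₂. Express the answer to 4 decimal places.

4.1719

f(4.1) = -0.089013, f(4.3) = 0.158615
t₂ = 4.300000 − 0.158615·(4.300000 − 4.100000) / (0.158615 − (-0.089013)) = 4.300000 − (0.031723)/(0.247628) = 4.171893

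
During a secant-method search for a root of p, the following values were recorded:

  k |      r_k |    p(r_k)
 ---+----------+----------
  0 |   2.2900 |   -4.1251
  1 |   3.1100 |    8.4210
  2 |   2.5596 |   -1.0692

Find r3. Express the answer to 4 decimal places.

2.6216

r3 = 2.5596 − (-1.0692)·(2.5596 − 3.1100) / (-1.0692 − 8.4210)
   = 2.5596 − (0.588488)/(-9.490200) = 2.621610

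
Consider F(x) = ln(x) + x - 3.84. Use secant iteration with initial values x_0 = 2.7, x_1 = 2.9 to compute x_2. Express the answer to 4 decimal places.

2.8081

F(2.7) = -0.146748, F(2.9) = 0.124711
x_2 = 2.900000 − 0.124711·(2.900000 − 2.700000) / (0.124711 − (-0.146748)) = 2.900000 − (0.024942)/(0.271459) = 2.808118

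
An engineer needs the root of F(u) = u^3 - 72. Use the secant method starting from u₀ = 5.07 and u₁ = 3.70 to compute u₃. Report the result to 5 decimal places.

4.17145

F(5.07) = 58.3238430, F(3.70) = -21.3470000
u₂ = 3.7000000 − (-21.3470000)·(3.7000000 − 5.0700000) / (-21.3470000 − 58.3238430) = 3.7000000 − (29.2453900)/(-79.6708430) = 4.0670777
F(4.0670777) = -4.7259755
u₃ = 4.0670777 − (-4.7259755)·(4.0670777 − 3.7000000) / (-4.7259755 − (-21.3470000)) = 4.0670777 − (-1.7348002)/(16.6210245) = 4.1714515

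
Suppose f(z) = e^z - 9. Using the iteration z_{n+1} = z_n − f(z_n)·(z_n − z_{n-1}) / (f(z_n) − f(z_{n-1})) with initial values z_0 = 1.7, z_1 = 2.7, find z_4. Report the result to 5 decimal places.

2.19902

f(1.7) = -3.5260526, f(2.7) = 5.8797317
z_2 = 2.7000000 − 5.8797317·(2.7000000 − 1.7000000) / (5.8797317 − (-3.5260526)) = 2.7000000 − (5.8797317)/(9.4057843) = 2.0748813
f(2.0748813) = -1.0363989
z_3 = 2.0748813 − (-1.0363989)·(2.0748813 − 2.7000000) / (-1.0363989 − 5.8797317) = 2.0748813 − (0.6478724)/(-6.9161306) = 2.1685568
f(2.1685568) = -0.2543464
z_4 = 2.1685568 − (-0.2543464)·(2.1685568 − 2.0748813) / (-0.2543464 − (-1.0363989)) = 2.1685568 − (-0.0238260)/(0.7820525) = 2.1990229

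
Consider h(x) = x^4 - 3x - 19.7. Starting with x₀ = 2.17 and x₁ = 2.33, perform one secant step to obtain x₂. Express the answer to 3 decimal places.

2.265

h(2.17) = -4.03626, h(2.33) = 2.78296
x₂ = 2.33000 − 2.78296·(2.33000 − 2.17000) / (2.78296 − (-4.03626)) = 2.33000 − (0.44527)/(6.81922) = 2.26470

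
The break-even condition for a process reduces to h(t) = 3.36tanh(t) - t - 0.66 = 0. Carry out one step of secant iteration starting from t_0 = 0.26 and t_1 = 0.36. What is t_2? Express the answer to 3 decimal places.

0.292

h(0.26) = -0.06557, h(0.36) = 0.13992
t_2 = 0.36000 − 0.13992·(0.36000 − 0.26000) / (0.13992 − (-0.06557)) = 0.36000 − (0.01399)/(0.20549) = 0.29191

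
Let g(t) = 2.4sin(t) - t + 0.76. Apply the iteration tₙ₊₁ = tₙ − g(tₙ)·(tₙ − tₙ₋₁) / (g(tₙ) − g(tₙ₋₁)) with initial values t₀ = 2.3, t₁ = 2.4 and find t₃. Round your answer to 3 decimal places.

g(2.3) = 0.24969, g(2.4) = -0.01889
t₂ = 2.40000 − (-0.01889)·(2.40000 − 2.30000) / (-0.01889 − 0.24969) = 2.40000 − (-0.00189)/(-0.26858) = 2.39297
g(2.39297) = 0.00055
t₃ = 2.39297 − 0.00055·(2.39297 − 2.40000) / (0.00055 − (-0.01889)) = 2.39297 − (0.00000)/(0.01944) = 2.39317

2.393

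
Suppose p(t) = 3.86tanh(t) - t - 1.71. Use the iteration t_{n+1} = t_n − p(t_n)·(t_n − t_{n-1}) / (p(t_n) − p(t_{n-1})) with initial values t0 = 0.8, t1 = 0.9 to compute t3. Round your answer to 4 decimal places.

p(0.8) = 0.053182, p(0.9) = 0.154910
t2 = 0.900000 − 0.154910·(0.900000 − 0.800000) / (0.154910 − 0.053182) = 0.900000 − (0.015491)/(0.101728) = 0.747721
p(0.747721) = -0.011301
t3 = 0.747721 − (-0.011301)·(0.747721 − 0.900000) / (-0.011301 − 0.154910) = 0.747721 − (0.001721)/(-0.166211) = 0.758075

0.7581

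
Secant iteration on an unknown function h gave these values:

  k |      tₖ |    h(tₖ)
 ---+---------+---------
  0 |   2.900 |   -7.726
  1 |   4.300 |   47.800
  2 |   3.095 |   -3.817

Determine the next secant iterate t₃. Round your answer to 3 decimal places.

t₃ = 3.095 − (-3.817)·(3.095 − 4.300) / (-3.817 − 47.800)
   = 3.095 − (4.59948)/(-51.61700) = 3.18411

3.184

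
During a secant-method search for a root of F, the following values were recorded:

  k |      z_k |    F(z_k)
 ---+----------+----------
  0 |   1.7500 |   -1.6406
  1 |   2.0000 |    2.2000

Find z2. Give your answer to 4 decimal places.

z2 = 2.0000 − 2.2000·(2.0000 − 1.7500) / (2.2000 − (-1.6406))
   = 2.0000 − (0.550000)/(3.840600) = 1.856793

1.8568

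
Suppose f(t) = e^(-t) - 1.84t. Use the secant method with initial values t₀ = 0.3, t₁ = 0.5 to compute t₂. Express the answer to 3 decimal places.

f(0.3) = 0.18882, f(0.5) = -0.31347
t₂ = 0.50000 − (-0.31347)·(0.50000 − 0.30000) / (-0.31347 − 0.18882) = 0.50000 − (-0.06269)/(-0.50229) = 0.37518

0.375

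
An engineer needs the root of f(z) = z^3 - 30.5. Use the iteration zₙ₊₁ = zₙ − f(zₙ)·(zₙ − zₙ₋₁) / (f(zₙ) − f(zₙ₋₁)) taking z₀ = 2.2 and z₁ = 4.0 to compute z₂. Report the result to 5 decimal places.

2.86977

f(2.2) = -19.8520000, f(4.0) = 33.5000000
z₂ = 4.0000000 − 33.5000000·(4.0000000 − 2.2000000) / (33.5000000 − (-19.8520000)) = 4.0000000 − (60.3000000)/(53.3520000) = 2.8697706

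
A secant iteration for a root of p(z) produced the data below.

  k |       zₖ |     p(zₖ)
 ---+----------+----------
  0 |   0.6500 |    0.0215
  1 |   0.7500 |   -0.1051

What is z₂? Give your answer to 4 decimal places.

z₂ = 0.7500 − (-0.1051)·(0.7500 − 0.6500) / (-0.1051 − 0.0215)
   = 0.7500 − (-0.010510)/(-0.126600) = 0.666983

0.6670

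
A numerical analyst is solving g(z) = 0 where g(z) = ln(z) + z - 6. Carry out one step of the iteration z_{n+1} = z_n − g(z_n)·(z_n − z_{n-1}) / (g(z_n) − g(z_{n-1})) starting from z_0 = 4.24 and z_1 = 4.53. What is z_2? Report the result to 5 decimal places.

4.49684

g(4.24) = -0.3154367, g(4.53) = 0.0407219
z_2 = 4.5300000 − 0.0407219·(4.5300000 − 4.2400000) / (0.0407219 − (-0.3154367)) = 4.5300000 − (0.0118094)/(0.3561587) = 4.4968424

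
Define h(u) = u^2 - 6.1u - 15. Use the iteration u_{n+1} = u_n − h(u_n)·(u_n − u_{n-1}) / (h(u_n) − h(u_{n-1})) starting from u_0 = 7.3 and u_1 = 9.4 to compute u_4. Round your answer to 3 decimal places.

7.980

h(7.3) = -6.24000, h(9.4) = 16.02000
u_2 = 9.40000 − 16.02000·(9.40000 − 7.30000) / (16.02000 − (-6.24000)) = 9.40000 − (33.64200)/(22.26000) = 7.88868
h(7.88868) = -0.88968
u_3 = 7.88868 − (-0.88968)·(7.88868 − 9.40000) / (-0.88968 − 16.02000) = 7.88868 − (1.34460)/(-16.90968) = 7.96820
h(7.96820) = -0.11385
u_4 = 7.96820 − (-0.11385)·(7.96820 − 7.88868) / (-0.11385 − (-0.88968)) = 7.96820 − (-0.00905)/(0.77583) = 7.97986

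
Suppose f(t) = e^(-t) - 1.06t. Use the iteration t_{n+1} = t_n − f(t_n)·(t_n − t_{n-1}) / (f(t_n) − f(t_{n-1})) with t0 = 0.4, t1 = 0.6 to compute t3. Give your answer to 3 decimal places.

0.546

f(0.4) = 0.24632, f(0.6) = -0.08719
t2 = 0.60000 − (-0.08719)·(0.60000 − 0.40000) / (-0.08719 − 0.24632) = 0.60000 − (-0.01744)/(-0.33351) = 0.54771
f(0.54771) = -0.00231
t3 = 0.54771 − (-0.00231)·(0.54771 − 0.60000) / (-0.00231 − (-0.08719)) = 0.54771 − (0.00012)/(0.08488) = 0.54629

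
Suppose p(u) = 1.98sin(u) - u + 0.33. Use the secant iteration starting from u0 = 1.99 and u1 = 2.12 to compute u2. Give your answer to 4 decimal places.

2.0673

p(1.99) = 0.148558, p(2.12) = -0.101178
u2 = 2.120000 − (-0.101178)·(2.120000 − 1.990000) / (-0.101178 − 0.148558) = 2.120000 − (-0.013153)/(-0.249736) = 2.067332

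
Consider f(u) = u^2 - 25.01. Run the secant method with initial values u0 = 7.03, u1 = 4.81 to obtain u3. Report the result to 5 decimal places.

f(7.03) = 24.4109000, f(4.81) = -1.8739000
u2 = 4.8100000 − (-1.8739000)·(4.8100000 − 7.0300000) / (-1.8739000 − 24.4109000) = 4.8100000 − (4.1600580)/(-26.2848000) = 4.9682686
f(4.9682686) = -0.3263073
u3 = 4.9682686 − (-0.3263073)·(4.9682686 − 4.8100000) / (-0.3263073 − (-1.8739000)) = 4.9682686 − (-0.0516442)/(1.5475927) = 5.0016392

5.00164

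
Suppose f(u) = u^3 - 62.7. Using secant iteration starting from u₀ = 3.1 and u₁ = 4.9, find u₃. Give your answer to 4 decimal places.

3.9317

f(3.1) = -32.909000, f(4.9) = 54.949000
u₂ = 4.900000 − 54.949000·(4.900000 − 3.100000) / (54.949000 − (-32.909000)) = 4.900000 − (98.908200)/(87.858000) = 3.774227
f(3.774227) = -8.936948
u₃ = 3.774227 − (-8.936948)·(3.774227 − 4.900000) / (-8.936948 − 54.949000) = 3.774227 − (10.060979)/(-63.885948) = 3.931710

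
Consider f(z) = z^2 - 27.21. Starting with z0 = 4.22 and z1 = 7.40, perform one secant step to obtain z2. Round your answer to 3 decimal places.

5.029

f(4.22) = -9.40160, f(7.40) = 27.55000
z2 = 7.40000 − 27.55000·(7.40000 − 4.22000) / (27.55000 − (-9.40160)) = 7.40000 − (87.60900)/(36.95160) = 5.02909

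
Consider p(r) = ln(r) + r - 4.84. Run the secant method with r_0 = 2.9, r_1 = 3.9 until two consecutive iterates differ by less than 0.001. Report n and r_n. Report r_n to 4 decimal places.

n = 4, r_n = 3.5680

p(2.9) = -0.875289, p(3.9) = 0.420977
r_2 = 3.900000 − 0.420977·(1.000000)/(1.296266) = 3.575239;  |Δ| = 0.324761
p(3.575239) = 0.009271
r_3 = 3.575239 − 0.009271·(-0.324761)/(-0.411705) = 3.567926;  |Δ| = 0.007313
p(3.567926) = -0.000090
r_4 = 3.567926 − (-0.000090)·(-0.007313)/(-0.009361) = 3.567996;  |Δ| = 0.000070
|r_4 − r_3| = 0.000070 < 0.001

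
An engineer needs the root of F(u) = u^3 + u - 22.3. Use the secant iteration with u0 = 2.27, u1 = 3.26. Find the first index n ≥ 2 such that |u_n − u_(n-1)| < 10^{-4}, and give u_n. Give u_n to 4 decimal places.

F(2.27) = -8.332917, F(3.26) = 15.605976
u2 = 3.260000 − 15.605976·(0.990000)/(23.938893) = 2.614610;  |Δ| = 0.645390
F(2.614610) = -1.811426
u3 = 2.614610 − (-1.811426)·(-0.645390)/(-17.417402) = 2.681731;  |Δ| = 0.067121
F(2.681731) = -0.332106
u4 = 2.681731 − (-0.332106)·(0.067121)/(1.479320) = 2.696800;  |Δ| = 0.015069
F(2.696800) = 0.009899
u5 = 2.696800 − 0.009899·(0.015069)/(0.342006) = 2.696364;  |Δ| = 0.000436
F(2.696364) = -0.000052
u6 = 2.696364 − (-0.000052)·(-0.000436)/(-0.009951) = 2.696366;  |Δ| = 0.000002
|u6 − u5| = 0.000002 < 10^{-4}

n = 6, u_n = 2.6964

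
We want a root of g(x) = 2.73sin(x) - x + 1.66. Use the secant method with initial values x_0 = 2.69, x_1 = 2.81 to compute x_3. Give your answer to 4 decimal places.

2.7363

g(2.69) = 0.161369, g(2.81) = -0.261250
x_2 = 2.810000 − (-0.261250)·(2.810000 − 2.690000) / (-0.261250 − 0.161369) = 2.810000 − (-0.031350)/(-0.422620) = 2.735820
g(2.735820) = 0.001790
x_3 = 2.735820 − 0.001790·(2.735820 − 2.810000) / (0.001790 − (-0.261250)) = 2.735820 − (-0.000133)/(0.263041) = 2.736325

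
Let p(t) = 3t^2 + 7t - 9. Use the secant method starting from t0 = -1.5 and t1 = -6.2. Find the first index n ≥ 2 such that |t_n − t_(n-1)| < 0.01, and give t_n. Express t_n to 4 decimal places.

p(-1.5) = -12.750000, p(-6.2) = 62.920000
t2 = -6.200000 − 62.920000·(-4.700000)/(75.670000) = -2.291925;  |Δ| = 3.908075
p(-2.291925) = -9.284711
t3 = -2.291925 − (-9.284711)·(3.908075)/(-72.204711) = -2.794460;  |Δ| = 0.502534
p(-2.794460) = -5.134202
t4 = -2.794460 − (-5.134202)·(-0.502534)/(4.150509) = -3.416097;  |Δ| = 0.621638
p(-3.416097) = 2.096483
t5 = -3.416097 − 2.096483·(-0.621638)/(7.230685) = -3.235858;  |Δ| = 0.180239
p(-3.235858) = -0.238672
t6 = -3.235858 − (-0.238672)·(0.180239)/(-2.335155) = -3.254280;  |Δ| = 0.018422
p(-3.254280) = -0.008943
t7 = -3.254280 − (-0.008943)·(-0.018422)/(0.229729) = -3.254997;  |Δ| = 0.000717
|t7 − t6| = 0.000717 < 0.01

n = 7, t_n = -3.2550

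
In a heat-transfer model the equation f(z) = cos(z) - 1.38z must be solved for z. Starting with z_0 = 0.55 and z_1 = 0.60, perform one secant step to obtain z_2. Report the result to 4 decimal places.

0.5986

f(0.55) = 0.093525, f(0.60) = -0.002664
z_2 = 0.600000 − (-0.002664)·(0.600000 − 0.550000) / (-0.002664 − 0.093525) = 0.600000 − (-0.000133)/(-0.096189) = 0.598615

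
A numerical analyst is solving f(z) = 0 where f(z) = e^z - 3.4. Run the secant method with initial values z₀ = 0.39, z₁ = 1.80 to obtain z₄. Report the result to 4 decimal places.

f(0.39) = -1.923019, f(1.80) = 2.649647
z₂ = 1.800000 − 2.649647·(1.800000 − 0.390000) / (2.649647 − (-1.923019)) = 1.800000 − (3.736003)/(4.572667) = 0.982971
f(0.982971) = -0.727617
z₃ = 0.982971 − (-0.727617)·(0.982971 − 1.800000) / (-0.727617 − 2.649647) = 0.982971 − (0.594484)/(-3.377264) = 1.158996
f(1.158996) = -0.213268
z₄ = 1.158996 − (-0.213268)·(1.158996 − 0.982971) / (-0.213268 − (-0.727617)) = 1.158996 − (-0.037541)/(0.514349) = 1.231983

1.2320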